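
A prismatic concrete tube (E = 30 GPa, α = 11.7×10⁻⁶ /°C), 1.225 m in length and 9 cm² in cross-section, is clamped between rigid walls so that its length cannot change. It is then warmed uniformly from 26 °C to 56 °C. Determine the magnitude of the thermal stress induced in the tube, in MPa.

σ ≈ 10.5 MPa (compressive)

The supports are rigid, so the total axial strain is zero. The restrained thermal strain is ε = αΔT = 11.7×10⁻⁶ × 30 = 351×10⁻⁶.
Hence σ = E·αΔT = 30×10³ × 351×10⁻⁶ = 10.53 MPa, compressive.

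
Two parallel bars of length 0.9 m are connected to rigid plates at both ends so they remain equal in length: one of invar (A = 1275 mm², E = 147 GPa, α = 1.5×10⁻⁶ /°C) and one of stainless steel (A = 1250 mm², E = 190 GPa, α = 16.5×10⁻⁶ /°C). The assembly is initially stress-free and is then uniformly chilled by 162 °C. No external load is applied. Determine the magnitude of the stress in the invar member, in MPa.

σ ≈ 200 MPa (compressive)

The stainless steel has the larger α, so on cooling it would change length more than the invar if both were free. The rigid plates force a common final length, so the stainless steel is put into tension and the invar into compression, with equal and opposite forces P (no external load).
Equating the net (thermal + elastic) strains gives |α₁ − α₂|·ΔT = P·[1/(A₁E₁) + 1/(A₂E₂)].
|α₁ − α₂|·ΔT = 15×10⁻⁶ × 162 = 0.00243.
1/(A₁E₁) + 1/(A₂E₂) = 1/(1275×147×10³) + 1/(1250×190×10³) = 9.546×10⁻⁹ N⁻¹.
So P = 0.00243 / 9.546×10⁻⁹ = 254.6 kN.
σ_{invar} = P/A₁ = 254600/1275 = 199.7 MPa, compressive.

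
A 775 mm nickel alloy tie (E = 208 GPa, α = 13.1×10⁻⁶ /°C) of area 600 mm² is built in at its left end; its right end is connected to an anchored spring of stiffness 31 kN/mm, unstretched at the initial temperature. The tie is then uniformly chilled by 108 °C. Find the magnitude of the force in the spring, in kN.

The unrestrained thermal change is αΔT L = 13.1×10⁻⁶ × 108 × 775 = 1.096 mm.
With a force P in the spring, the elastic change of the tie is PL/(AE) and that of the spring is P/k; compatibility requires their sum to equal δ_free.
P [ L/(AE) + 1/k ] = δ_free → P [ 775/(600×208×10³) + 1/(31×10³) ] = 1.096.
P = 1.096 / 3.847×10⁻⁵ = 28500 N.

P ≈ 28.5 kN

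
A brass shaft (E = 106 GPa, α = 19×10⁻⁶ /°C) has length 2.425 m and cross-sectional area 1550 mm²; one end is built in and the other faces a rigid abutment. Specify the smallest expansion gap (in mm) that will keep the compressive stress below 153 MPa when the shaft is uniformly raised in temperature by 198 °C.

g ≈ 5.62 mm

With no wall the shaft would lengthen by αΔT L = 19×10⁻⁶ × 198 × 2425 = 9.123 mm.
A stress of 153 MPa corresponds to the wall pushing the shaft back by σL/E = 153×2425/(106×10³) = 3.5 mm.
The gap must absorb the remainder: g_min = 9.123 − 3.5 = 5.623 mm.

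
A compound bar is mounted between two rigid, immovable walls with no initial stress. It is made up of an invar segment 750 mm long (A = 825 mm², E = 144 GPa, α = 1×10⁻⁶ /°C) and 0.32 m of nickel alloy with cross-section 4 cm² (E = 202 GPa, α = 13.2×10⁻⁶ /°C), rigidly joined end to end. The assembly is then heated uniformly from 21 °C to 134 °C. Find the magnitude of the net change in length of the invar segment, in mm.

If the supports were absent, the total length change would be Σ αᵢΔT Lᵢ = 1×10⁻⁶×113×750 + 13.2×10⁻⁶×113×320 = 0.5621 mm.
The walls prevent any net length change, so an axial force P (same in every segment) develops. Compatibility: P · Σ Lᵢ/(AᵢEᵢ) = δ_free.
Σ Lᵢ/(AᵢEᵢ) = 750/(825×144×10³) + 320/(400×202×10³) = 1.027×10⁻⁵ mm/N.
So P = 0.5621 / 1.027×10⁻⁵ = 54.71 kN, compressive.
For the invar segment, free thermal change = 1×10⁻⁶×113×750 = 0.08475 mm and elastic change from P = 54710×750/(825×144×10³) = 0.3454 mm; these oppose, so the net change is 0.261 mm (segment shortens).

|ΔL| ≈ 0.261 mm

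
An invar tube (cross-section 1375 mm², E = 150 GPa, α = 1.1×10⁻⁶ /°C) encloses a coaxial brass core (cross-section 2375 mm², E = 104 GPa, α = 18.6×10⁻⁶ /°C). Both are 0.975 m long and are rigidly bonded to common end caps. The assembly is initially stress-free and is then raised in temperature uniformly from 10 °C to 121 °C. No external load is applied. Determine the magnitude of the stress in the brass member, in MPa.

Both members must finish at the same length. With the larger α, the brass tends to over-expand; the plates restrain it, putting the brass in compression and the invar in tension. With no external load the two internal forces are equal and opposite, magnitude P.
Setting the final lengths equal and cancelling L: (α₁ − α₂)ΔT = P/(A₁E₁) + P/(A₂E₂).
|α₁ − α₂|·ΔT = 17.5×10⁻⁶ × 111 = 0.001942.
1/(A₁E₁) + 1/(A₂E₂) = 1/(1375×150×10³) + 1/(2375×104×10³) = 8.897×10⁻⁹ N⁻¹.
So P = 0.001942 / 8.897×10⁻⁹ = 218.3 kN.
σ_{brass} = P/A₂ = 218300/2375 = 91.93 MPa, compressive.

σ ≈ 91.9 MPa (compressive)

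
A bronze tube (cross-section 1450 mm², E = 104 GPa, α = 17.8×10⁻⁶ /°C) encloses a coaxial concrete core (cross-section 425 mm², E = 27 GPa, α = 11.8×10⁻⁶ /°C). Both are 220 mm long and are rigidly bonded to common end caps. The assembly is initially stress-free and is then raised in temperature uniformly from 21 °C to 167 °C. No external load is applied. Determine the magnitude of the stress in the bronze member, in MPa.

σ ≈ 6.44 MPa (compressive)

Both members must finish at the same length. With the larger α, the bronze tends to over-expand; the plates restrain it, putting the bronze in compression and the concrete in tension. With no external load the two internal forces are equal and opposite, magnitude P.
Equating the net (thermal + elastic) strains gives |α₁ − α₂|·ΔT = P·[1/(A₁E₁) + 1/(A₂E₂)].
|α₁ − α₂|·ΔT = 6×10⁻⁶ × 146 = 0.000876.
1/(A₁E₁) + 1/(A₂E₂) = 1/(1450×104×10³) + 1/(425×27×10³) = 9.378×10⁻⁸ N⁻¹.
So P = 0.000876 / 9.378×10⁻⁸ = 9.341 kN.
σ_{bronze} = P/A₁ = 9341/1450 = 6.442 MPa, compressive.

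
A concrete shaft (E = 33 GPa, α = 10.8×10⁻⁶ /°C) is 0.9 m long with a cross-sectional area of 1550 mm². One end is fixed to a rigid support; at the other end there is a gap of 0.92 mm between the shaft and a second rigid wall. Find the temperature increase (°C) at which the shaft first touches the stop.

Contact occurs when the free expansion equals the gap: αΔT L = 0.92 mm.
ΔT = 0.92 / (10.8×10⁻⁶ × 900) = 94.65 °C.

ΔT ≈ 94.7 °C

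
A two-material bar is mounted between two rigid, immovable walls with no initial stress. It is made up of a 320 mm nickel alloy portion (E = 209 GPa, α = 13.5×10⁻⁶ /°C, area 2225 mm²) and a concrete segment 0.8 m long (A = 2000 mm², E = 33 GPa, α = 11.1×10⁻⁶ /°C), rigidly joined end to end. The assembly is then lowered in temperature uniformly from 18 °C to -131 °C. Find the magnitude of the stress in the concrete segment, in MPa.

If the supports were absent, the total length change would be Σ αᵢΔT Lᵢ = 13.5×10⁻⁶×149×320 + 11.1×10⁻⁶×149×800 = 1.967 mm.
The walls prevent any net length change, so an axial force P (same in every segment) develops. Compatibility: P · Σ Lᵢ/(AᵢEᵢ) = δ_free.
Σ Lᵢ/(AᵢEᵢ) = 320/(2225×209×10³) + 800/(2000×33×10³) = 1.281×10⁻⁵ mm/N.
Hence P = δ_free / Σ(L/AE) = 1.967/1.281×10⁻⁵ = 153.5 kN (tensile).
σ_{concrete} = P / A = 153500 / 2000 = 76.77 MPa.

σ ≈ 76.8 MPa (tensile)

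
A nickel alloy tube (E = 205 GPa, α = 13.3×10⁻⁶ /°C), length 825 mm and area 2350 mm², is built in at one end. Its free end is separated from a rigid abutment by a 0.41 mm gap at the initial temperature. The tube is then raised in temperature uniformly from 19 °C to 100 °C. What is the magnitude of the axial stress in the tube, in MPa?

σ ≈ 119 MPa (compressive)

Unrestrained expansion: δ_free = αΔT L = 13.3×10⁻⁶ × 81 × 825 = 0.8888 mm.
The gap closes (δ_free > 0.41 mm) and the wall then resists a further 0.8888 − 0.41 = 0.4788 mm of expansion.
So σ = E(δ_free − g)/L = 205×10³ × 0.4788/825 = 119 MPa.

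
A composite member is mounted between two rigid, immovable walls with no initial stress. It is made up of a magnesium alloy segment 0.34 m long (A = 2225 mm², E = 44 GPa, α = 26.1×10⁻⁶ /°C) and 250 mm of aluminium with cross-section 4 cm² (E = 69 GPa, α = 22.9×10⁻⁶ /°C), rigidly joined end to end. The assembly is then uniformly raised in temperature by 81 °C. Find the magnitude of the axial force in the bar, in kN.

With the walls removed the bar would change length by δ_free = Σ αᵢΔT Lᵢ = 26.1×10⁻⁶×81×340 + 22.9×10⁻⁶×81×250 = 1.183 mm.
Since the ends are fixed, an axial force P builds up, equal in every segment, with P · Σ Lᵢ/(AᵢEᵢ) = δ_free.
The series flexibility is Σ Lᵢ/(AᵢEᵢ) = 340/(2225×44×10³) + 250/(400×69×10³) = 1.253×10⁻⁵ mm/N.
So P = 1.183 / 1.253×10⁻⁵ = 94.37 kN, compressive.

P ≈ 94.4 kN (compressive)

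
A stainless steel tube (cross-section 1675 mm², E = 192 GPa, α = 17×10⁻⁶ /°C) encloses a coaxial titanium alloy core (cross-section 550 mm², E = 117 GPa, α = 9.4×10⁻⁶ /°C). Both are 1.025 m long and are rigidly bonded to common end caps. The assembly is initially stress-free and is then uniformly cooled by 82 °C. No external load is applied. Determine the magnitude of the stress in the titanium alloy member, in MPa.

Both members must finish at the same length. With the larger α, the stainless steel tends to over-contract; the plates restrain it, putting the stainless steel in tension and the titanium alloy in compression. With no external load the two internal forces are equal and opposite, magnitude P.
Compatibility of the two members (thermal + elastic change equal): (α₁ − α₂)ΔT = P·[1/(A₁E₁) + 1/(A₂E₂)].
|α₁ − α₂|·ΔT = 7.6×10⁻⁶ × 82 = 0.0006232.
1/(A₁E₁) + 1/(A₂E₂) = 1/(1675×192×10³) + 1/(550×117×10³) = 1.865×10⁻⁸ N⁻¹.
So P = 0.0006232 / 1.865×10⁻⁸ = 33.42 kN.
σ_{titanium alloy} = P/A₂ = 33420/550 = 60.76 MPa, compressive.

σ ≈ 60.8 MPa (compressive)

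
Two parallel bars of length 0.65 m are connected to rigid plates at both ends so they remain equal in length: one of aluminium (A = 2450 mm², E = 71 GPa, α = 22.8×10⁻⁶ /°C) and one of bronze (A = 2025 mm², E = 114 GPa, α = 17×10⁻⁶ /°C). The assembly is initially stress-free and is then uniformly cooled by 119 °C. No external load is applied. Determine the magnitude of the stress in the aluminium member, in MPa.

The aluminium has the larger α, so on cooling it would change length more than the bronze if both were free. The rigid plates force a common final length, so the aluminium is put into tension and the bronze into compression, with equal and opposite forces P (no external load).
Compatibility of the two members (thermal + elastic change equal): (α₁ − α₂)ΔT = P·[1/(A₁E₁) + 1/(A₂E₂)].
|α₁ − α₂|·ΔT = 5.8×10⁻⁶ × 119 = 0.0006902.
1/(A₁E₁) + 1/(A₂E₂) = 1/(2450×71×10³) + 1/(2025×114×10³) = 1.008×10⁻⁸ N⁻¹.
So P = 0.0006902 / 1.008×10⁻⁸ = 68.47 kN.
σ_{aluminium} = P/A₁ = 68470/2450 = 27.95 MPa, tensile.

σ ≈ 27.9 MPa (tensile)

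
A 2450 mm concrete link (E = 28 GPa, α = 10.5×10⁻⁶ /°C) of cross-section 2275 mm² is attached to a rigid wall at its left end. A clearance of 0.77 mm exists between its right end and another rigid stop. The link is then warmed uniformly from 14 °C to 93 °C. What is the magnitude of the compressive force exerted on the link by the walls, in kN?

If the wall were absent the link would grow by αΔT L = 10.5×10⁻⁶ × 79 × 2450 = 2.032 mm.
The gap closes (δ_free > 0.77 mm) and the wall then resists a further 2.032 − 0.77 = 1.262 mm of expansion.
So σ = E(δ_free − g)/L = 28×10³ × 1.262/2450 = 14.43 MPa.
P = σA = 14.43 × 2275 = 32.82 kN.

P ≈ 32.8 kN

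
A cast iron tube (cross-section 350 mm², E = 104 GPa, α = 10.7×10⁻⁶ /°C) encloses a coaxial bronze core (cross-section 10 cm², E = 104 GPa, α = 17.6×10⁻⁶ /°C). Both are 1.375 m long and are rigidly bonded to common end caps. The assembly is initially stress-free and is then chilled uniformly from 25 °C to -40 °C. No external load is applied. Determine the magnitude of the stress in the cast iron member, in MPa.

σ ≈ 34.6 MPa (compressive)

Both members must finish at the same length. With the larger α, the bronze tends to over-contract; the plates restrain it, putting the bronze in tension and the cast iron in compression. With no external load the two internal forces are equal and opposite, magnitude P.
Setting the final lengths equal and cancelling L: (α₁ − α₂)ΔT = P/(A₁E₁) + P/(A₂E₂).
|α₁ − α₂|·ΔT = 6.9×10⁻⁶ × 65 = 0.0004485.
1/(A₁E₁) + 1/(A₂E₂) = 1/(350×104×10³) + 1/(1000×104×10³) = 3.709×10⁻⁸ N⁻¹.
So P = 0.0004485 / 3.709×10⁻⁸ = 12.09 kN.
σ_{cast iron} = P/A₁ = 12090/350 = 34.55 MPa, compressive.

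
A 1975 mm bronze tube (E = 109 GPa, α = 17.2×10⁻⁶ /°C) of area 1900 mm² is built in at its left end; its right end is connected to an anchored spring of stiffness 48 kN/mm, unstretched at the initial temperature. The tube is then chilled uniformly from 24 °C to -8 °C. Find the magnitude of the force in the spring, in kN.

P ≈ 35.8 kN

Free thermal contraction: δ_free = αΔT L = 17.2×10⁻⁶ × 32 × 1975 = 1.087 mm.
With a force P in the spring, the elastic change of the tube is PL/(AE) and that of the spring is P/k; compatibility requires their sum to equal δ_free.
P [ L/(AE) + 1/k ] = δ_free → P [ 1975/(1900×109×10³) + 1/(48×10³) ] = 1.087.
P = 1.087 / 3.037×10⁻⁵ = 35790 N.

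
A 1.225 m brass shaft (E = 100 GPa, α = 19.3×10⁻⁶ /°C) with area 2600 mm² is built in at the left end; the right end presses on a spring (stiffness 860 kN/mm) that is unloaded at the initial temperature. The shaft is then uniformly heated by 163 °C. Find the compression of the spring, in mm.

If the spring were absent the shaft would lengthen by αΔT L = 19.3×10⁻⁶ × 163 × 1225 = 3.854 mm.
Let P be the compressive force at the spring. The shaft shortens elastically by PL/(AE) and the spring compresses by P/k; together these equal δ_free.
P [ L/(AE) + 1/k ] = δ_free → P [ 1225/(2600×100×10³) + 1/(860×10³) ] = 3.854.
P = 3.854 / 5.874×10⁻⁶ = 656000 N.
Spring compression = P/k = 656000/(860×10³) = 0.7628 mm.

δ ≈ 0.763 mm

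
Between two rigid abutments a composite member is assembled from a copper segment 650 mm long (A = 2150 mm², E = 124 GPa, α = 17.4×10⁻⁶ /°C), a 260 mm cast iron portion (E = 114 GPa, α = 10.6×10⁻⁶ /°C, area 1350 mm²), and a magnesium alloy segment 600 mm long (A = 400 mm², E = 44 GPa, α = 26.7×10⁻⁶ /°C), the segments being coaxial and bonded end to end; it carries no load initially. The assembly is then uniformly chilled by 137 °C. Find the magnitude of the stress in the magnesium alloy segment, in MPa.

Free thermal contraction of the whole bar: Σ αᵢΔT Lᵢ = 17.4×10⁻⁶×137×650 + 10.6×10⁻⁶×137×260 + 26.7×10⁻⁶×137×600 = 4.122 mm.
Since the ends are fixed, an axial force P builds up, equal in every segment, with P · Σ Lᵢ/(AᵢEᵢ) = δ_free.
Σ Lᵢ/(AᵢEᵢ) = 650/(2150×124×10³) + 260/(1350×114×10³) + 600/(400×44×10³) = 3.822×10⁻⁵ mm/N.
Hence P = δ_free / Σ(L/AE) = 4.122/3.822×10⁻⁵ = 107.8 kN (tensile).
σ_{magnesium alloy} = P / A = 107800 / 400 = 269.6 MPa.

σ ≈ 270 MPa (tensile)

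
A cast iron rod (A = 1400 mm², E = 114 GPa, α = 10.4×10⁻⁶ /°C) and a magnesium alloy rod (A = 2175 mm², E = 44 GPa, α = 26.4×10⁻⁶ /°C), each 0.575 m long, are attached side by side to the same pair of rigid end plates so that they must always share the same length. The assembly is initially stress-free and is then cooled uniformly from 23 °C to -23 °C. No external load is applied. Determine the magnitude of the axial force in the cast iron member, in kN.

P ≈ 44 kN (compressive in the cast iron)

Equilibrium of a rigid end plate with no external load gives equal and opposite internal forces ±P in the two members. Since α_{magnesium alloy} > α_{cast iron}, cooling drives the magnesium alloy into tension and the cast iron into compression.
Setting the final lengths equal and cancelling L: (α₁ − α₂)ΔT = P/(A₁E₁) + P/(A₂E₂).
|α₁ − α₂|·ΔT = 16×10⁻⁶ × 46 = 0.000736.
1/(A₁E₁) + 1/(A₂E₂) = 1/(1400×114×10³) + 1/(2175×44×10³) = 1.671×10⁻⁸ N⁻¹.
P = 0.000736 / 1.671×10⁻⁸ = 44030 N = 44.03 kN.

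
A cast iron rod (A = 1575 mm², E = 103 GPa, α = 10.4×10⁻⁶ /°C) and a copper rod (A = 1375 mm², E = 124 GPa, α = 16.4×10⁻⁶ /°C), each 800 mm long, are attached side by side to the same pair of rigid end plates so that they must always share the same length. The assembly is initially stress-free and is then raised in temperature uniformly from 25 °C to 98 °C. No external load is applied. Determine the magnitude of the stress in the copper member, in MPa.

σ ≈ 26.5 MPa (compressive)

The copper has the larger α, so on heating it would change length more than the cast iron if both were free. The rigid plates force a common final length, so the copper is put into compression and the cast iron into tension, with equal and opposite forces P (no external load).
Compatibility of the two members (thermal + elastic change equal): (α₁ − α₂)ΔT = P·[1/(A₁E₁) + 1/(A₂E₂)].
|α₁ − α₂|·ΔT = 6×10⁻⁶ × 73 = 0.000438.
1/(A₁E₁) + 1/(A₂E₂) = 1/(1575×103×10³) + 1/(1375×124×10³) = 1.203×10⁻⁸ N⁻¹.
So P = 0.000438 / 1.203×10⁻⁸ = 36.41 kN.
σ_{copper} = P/A₂ = 36410/1375 = 26.48 MPa, compressive.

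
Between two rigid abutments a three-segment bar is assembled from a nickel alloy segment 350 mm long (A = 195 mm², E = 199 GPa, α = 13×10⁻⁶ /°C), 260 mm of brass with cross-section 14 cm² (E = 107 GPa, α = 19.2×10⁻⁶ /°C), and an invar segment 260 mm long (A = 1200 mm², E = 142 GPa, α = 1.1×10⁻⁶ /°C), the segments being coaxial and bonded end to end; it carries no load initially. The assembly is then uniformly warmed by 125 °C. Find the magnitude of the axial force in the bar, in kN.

With the walls removed the bar would change length by δ_free = Σ αᵢΔT Lᵢ = 13×10⁻⁶×125×350 + 19.2×10⁻⁶×125×260 + 1.1×10⁻⁶×125×260 = 1.228 mm.
The walls prevent any net length change, so an axial force P (same in every segment) develops. Compatibility: P · Σ Lᵢ/(AᵢEᵢ) = δ_free.
The series flexibility is Σ Lᵢ/(AᵢEᵢ) = 350/(195×199×10³) + 260/(1400×107×10³) + 260/(1200×142×10³) = 1.228×10⁻⁵ mm/N.
P = 1.228 / 1.228×10⁻⁵ = 100000 N = 100 kN, compressive.

P ≈ 100 kN (compressive)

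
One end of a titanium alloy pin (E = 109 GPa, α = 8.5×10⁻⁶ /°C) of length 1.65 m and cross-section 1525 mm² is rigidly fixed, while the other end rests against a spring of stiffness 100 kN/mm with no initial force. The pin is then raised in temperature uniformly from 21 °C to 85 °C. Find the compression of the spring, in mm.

If the spring were absent the pin would lengthen by αΔT L = 8.5×10⁻⁶ × 64 × 1650 = 0.8976 mm.
With a force P in the spring, the elastic change of the pin is PL/(AE) and that of the spring is P/k; compatibility requires their sum to equal δ_free.
P [ L/(AE) + 1/k ] = δ_free → P [ 1650/(1525×109×10³) + 1/(100×10³) ] = 0.8976.
P = 0.8976 / 1.993×10⁻⁵ = 45050 N.
Spring compression = P/k = 45050/(100×10³) = 0.4505 mm.

δ ≈ 0.45 mm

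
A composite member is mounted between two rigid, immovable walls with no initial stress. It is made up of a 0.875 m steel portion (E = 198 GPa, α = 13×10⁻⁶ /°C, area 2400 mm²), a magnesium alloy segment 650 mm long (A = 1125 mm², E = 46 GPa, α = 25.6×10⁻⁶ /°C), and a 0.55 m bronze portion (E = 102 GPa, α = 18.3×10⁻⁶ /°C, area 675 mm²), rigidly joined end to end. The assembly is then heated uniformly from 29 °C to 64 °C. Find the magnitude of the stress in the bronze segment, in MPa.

With the walls removed the bar would change length by δ_free = Σ αᵢΔT Lᵢ = 13×10⁻⁶×35×875 + 25.6×10⁻⁶×35×650 + 18.3×10⁻⁶×35×550 = 1.333 mm.
Since the ends are fixed, an axial force P builds up, equal in every segment, with P · Σ Lᵢ/(AᵢEᵢ) = δ_free.
Σ Lᵢ/(AᵢEᵢ) = 875/(2400×198×10³) + 650/(1125×46×10³) + 550/(675×102×10³) = 2.239×10⁻⁵ mm/N.
Hence P = δ_free / Σ(L/AE) = 1.333/2.239×10⁻⁵ = 59.53 kN (compressive).
σ_{bronze} = P / A = 59530 / 675 = 88.19 MPa.

σ ≈ 88.2 MPa (compressive)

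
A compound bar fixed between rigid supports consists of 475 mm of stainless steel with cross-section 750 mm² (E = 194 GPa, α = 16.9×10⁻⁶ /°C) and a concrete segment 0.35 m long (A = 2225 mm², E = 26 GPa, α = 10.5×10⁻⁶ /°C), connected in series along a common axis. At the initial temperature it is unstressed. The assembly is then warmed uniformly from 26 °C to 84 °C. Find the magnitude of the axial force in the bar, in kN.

If the supports were absent, the total length change would be Σ αᵢΔT Lᵢ = 16.9×10⁻⁶×58×475 + 10.5×10⁻⁶×58×350 = 0.6787 mm.
The rigid supports impose zero overall length change; the single axial force P common to all segments must satisfy P Σ Lᵢ/(AᵢEᵢ) = δ_free.
The series flexibility is Σ Lᵢ/(AᵢEᵢ) = 475/(750×194×10³) + 350/(2225×26×10³) = 9.315×10⁻⁶ mm/N.
P = 0.6787 / 9.315×10⁻⁶ = 72870 N = 72.87 kN, compressive.

P ≈ 72.9 kN (compressive)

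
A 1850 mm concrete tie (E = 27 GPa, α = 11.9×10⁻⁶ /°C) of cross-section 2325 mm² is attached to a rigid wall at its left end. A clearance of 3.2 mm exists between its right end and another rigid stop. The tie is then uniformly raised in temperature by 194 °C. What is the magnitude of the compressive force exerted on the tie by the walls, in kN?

If the wall were absent the tie would grow by αΔT L = 11.9×10⁻⁶ × 194 × 1850 = 4.271 mm.
This exceeds the 3.2 mm gap, so the wall pushes back. The portion of expansion that must be recovered elastically is δ_free − gap = 4.271 − 3.2 = 1.071 mm.
Compatibility: PL/(AE) = 1.071 mm, so σ = P/A = E × (1.071/1850) = 15.63 MPa.
Force on the wall = σA = 15.63 × 2325 mm² = 36.34 kN.

P ≈ 36.3 kN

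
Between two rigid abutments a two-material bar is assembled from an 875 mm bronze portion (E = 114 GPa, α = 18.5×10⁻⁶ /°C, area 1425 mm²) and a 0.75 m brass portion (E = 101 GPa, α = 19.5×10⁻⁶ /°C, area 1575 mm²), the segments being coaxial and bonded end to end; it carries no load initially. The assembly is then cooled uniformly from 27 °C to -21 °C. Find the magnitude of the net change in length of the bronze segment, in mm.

|ΔL| ≈ 0.0117 mm

With the walls removed the bar would change length by δ_free = Σ αᵢΔT Lᵢ = 18.5×10⁻⁶×48×875 + 19.5×10⁻⁶×48×750 = 1.479 mm.
Since the ends are fixed, an axial force P builds up, equal in every segment, with P · Σ Lᵢ/(AᵢEᵢ) = δ_free.
Σ Lᵢ/(AᵢEᵢ) = 875/(1425×114×10³) + 750/(1575×101×10³) = 1.01×10⁻⁵ mm/N.
P = 1.479 / 1.01×10⁻⁵ = 146400 N = 146.4 kN, tensile.
For the bronze segment, free thermal change = 18.5×10⁻⁶×48×875 = 0.777 mm and elastic change from P = 146400×875/(1425×114×10³) = 0.7887 mm; these oppose, so the net change is 0.0117 mm (segment lengthens).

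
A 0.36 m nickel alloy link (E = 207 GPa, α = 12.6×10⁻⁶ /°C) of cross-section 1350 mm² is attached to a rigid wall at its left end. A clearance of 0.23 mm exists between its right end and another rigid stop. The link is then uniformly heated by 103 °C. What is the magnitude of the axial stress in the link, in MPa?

σ ≈ 136 MPa (compressive)

Free thermal elongation = αΔT L = 12.6×10⁻⁶ × 103 × 360 = 0.4672 mm.
This exceeds the 0.23 mm gap, so the wall pushes back. The portion of expansion that must be recovered elastically is δ_free − gap = 0.4672 − 0.23 = 0.2372 mm.
That suppressed elongation corresponds to σ = E·Δ/L = 207×10³ × 0.2372/360 = 136.4 MPa.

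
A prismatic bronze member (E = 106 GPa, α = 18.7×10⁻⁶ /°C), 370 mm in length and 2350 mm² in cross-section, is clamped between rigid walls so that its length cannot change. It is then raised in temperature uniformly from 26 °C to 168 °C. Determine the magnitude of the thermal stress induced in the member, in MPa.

The supports are rigid, so the total axial strain is zero. The restrained thermal strain is ε = αΔT = 18.7×10⁻⁶ × 142 = 2655.4×10⁻⁶.
Hence σ = E·αΔT = 106×10³ × 2655.4×10⁻⁶ = 281.5 MPa, compressive.

σ ≈ 281 MPa (compressive)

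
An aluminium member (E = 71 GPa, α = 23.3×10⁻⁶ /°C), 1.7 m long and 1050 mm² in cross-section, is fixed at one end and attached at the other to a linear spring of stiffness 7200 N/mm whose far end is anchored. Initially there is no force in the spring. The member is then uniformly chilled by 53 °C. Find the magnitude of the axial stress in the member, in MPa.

σ ≈ 12.4 MPa (tensile)

The unrestrained thermal change is αΔT L = 23.3×10⁻⁶ × 53 × 1700 = 2.099 mm.
With a force P in the spring, the elastic change of the member is PL/(AE) and that of the spring is P/k; compatibility requires their sum to equal δ_free.
So P = δ_free / [L/(AE) + 1/k] = 2.099 / [ 1700/(1050×71×10³) + 1/(7200) ].
P = 2.099 / 0.0001617 = 12980 N.
σ = P/A = 12980/1050 = 12.37 MPa.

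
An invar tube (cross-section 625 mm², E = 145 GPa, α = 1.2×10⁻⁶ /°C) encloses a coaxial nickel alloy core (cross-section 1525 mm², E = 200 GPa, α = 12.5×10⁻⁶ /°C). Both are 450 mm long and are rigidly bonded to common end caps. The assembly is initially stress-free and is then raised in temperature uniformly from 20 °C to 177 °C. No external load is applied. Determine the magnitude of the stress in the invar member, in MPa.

Equilibrium of a rigid end plate with no external load gives equal and opposite internal forces ±P in the two members. Since α_{nickel alloy} > α_{invar}, heating drives the nickel alloy into compression and the invar into tension.
Compatibility of the two members (thermal + elastic change equal): (α₁ − α₂)ΔT = P·[1/(A₁E₁) + 1/(A₂E₂)].
|α₁ − α₂|·ΔT = 11.3×10⁻⁶ × 157 = 0.001774.
1/(A₁E₁) + 1/(A₂E₂) = 1/(625×145×10³) + 1/(1525×200×10³) = 1.431×10⁻⁸ N⁻¹.
P = 0.001774 / 1.431×10⁻⁸ = 123900 N = 123.9 kN.
σ_{invar} = P/A₁ = 123900/625 = 198.3 MPa, tensile.

σ ≈ 198 MPa (tensile)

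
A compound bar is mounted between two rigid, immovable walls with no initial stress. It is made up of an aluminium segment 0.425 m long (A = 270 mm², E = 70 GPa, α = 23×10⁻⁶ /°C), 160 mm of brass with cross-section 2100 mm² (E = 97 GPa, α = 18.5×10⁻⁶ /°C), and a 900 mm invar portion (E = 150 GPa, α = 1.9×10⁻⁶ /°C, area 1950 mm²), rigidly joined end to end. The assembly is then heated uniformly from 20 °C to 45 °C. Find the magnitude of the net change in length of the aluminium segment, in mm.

|ΔL| ≈ 0.0638 mm

If the supports were absent, the total length change would be Σ αᵢΔT Lᵢ = 23×10⁻⁶×25×425 + 18.5×10⁻⁶×25×160 + 1.9×10⁻⁶×25×900 = 0.3611 mm.
The rigid supports impose zero overall length change; the single axial force P common to all segments must satisfy P Σ Lᵢ/(AᵢEᵢ) = δ_free.
Σ Lᵢ/(AᵢEᵢ) = 425/(270×70×10³) + 160/(2100×97×10³) + 900/(1950×150×10³) = 2.635×10⁻⁵ mm/N.
P = 0.3611 / 2.635×10⁻⁵ = 13710 N = 13.71 kN, compressive.
For the aluminium segment, free thermal change = 23×10⁻⁶×25×425 = 0.2444 mm and elastic change from P = 13710×425/(270×70×10³) = 0.3082 mm; these oppose, so the net change is 0.0638 mm (segment shortens).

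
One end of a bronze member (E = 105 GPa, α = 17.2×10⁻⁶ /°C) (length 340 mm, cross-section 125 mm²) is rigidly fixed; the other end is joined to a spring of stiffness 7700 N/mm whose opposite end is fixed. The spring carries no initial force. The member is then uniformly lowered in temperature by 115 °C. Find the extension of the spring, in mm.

δ ≈ 0.561 mm

If the spring were absent the member would shorten by αΔT L = 17.2×10⁻⁶ × 115 × 340 = 0.6725 mm.
With a force P in the spring, the elastic change of the member is PL/(AE) and that of the spring is P/k; compatibility requires their sum to equal δ_free.
So P = δ_free / [L/(AE) + 1/k] = 0.6725 / [ 340/(125×105×10³) + 1/(7700) ].
P = 0.6725 / 0.0001558 = 4317 N.
Spring extension = P/k = 4317/(7700) = 0.5607 mm.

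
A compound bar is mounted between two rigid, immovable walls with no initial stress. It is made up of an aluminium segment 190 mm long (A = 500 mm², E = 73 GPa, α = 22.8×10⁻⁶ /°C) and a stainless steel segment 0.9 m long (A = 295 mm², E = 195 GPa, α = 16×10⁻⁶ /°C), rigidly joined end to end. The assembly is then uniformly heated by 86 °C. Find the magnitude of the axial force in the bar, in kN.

P ≈ 77.3 kN (compressive)

With the walls removed the bar would change length by δ_free = Σ αᵢΔT Lᵢ = 22.8×10⁻⁶×86×190 + 16×10⁻⁶×86×900 = 1.611 mm.
Since the ends are fixed, an axial force P builds up, equal in every segment, with P · Σ Lᵢ/(AᵢEᵢ) = δ_free.
The series flexibility is Σ Lᵢ/(AᵢEᵢ) = 190/(500×73×10³) + 900/(295×195×10³) = 2.085×10⁻⁵ mm/N.
So P = 1.611 / 2.085×10⁻⁵ = 77.26 kN, compressive.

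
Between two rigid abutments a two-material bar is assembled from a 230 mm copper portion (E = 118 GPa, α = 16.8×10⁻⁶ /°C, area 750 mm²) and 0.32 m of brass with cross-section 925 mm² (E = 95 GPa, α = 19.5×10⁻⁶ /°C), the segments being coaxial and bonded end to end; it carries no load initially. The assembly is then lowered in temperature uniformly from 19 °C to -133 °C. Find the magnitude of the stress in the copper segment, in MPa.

σ ≈ 328 MPa (tensile)

Free thermal contraction of the whole bar: Σ αᵢΔT Lᵢ = 16.8×10⁻⁶×152×230 + 19.5×10⁻⁶×152×320 = 1.536 mm.
Since the ends are fixed, an axial force P builds up, equal in every segment, with P · Σ Lᵢ/(AᵢEᵢ) = δ_free.
Σ Lᵢ/(AᵢEᵢ) = 230/(750×118×10³) + 320/(925×95×10³) = 6.24×10⁻⁶ mm/N.
Hence P = δ_free / Σ(L/AE) = 1.536/6.24×10⁻⁶ = 246.1 kN (tensile).
σ_{copper} = P / A = 246100 / 750 = 328.1 MPa.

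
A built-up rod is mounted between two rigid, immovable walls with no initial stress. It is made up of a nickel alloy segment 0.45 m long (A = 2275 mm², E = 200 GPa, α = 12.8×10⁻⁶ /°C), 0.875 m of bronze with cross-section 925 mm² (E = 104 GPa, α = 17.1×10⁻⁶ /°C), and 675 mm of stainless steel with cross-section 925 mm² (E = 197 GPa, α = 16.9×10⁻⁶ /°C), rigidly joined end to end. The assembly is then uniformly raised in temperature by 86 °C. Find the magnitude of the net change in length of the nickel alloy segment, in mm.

|ΔL| ≈ 0.297 mm

With the walls removed the bar would change length by δ_free = Σ αᵢΔT Lᵢ = 12.8×10⁻⁶×86×450 + 17.1×10⁻⁶×86×875 + 16.9×10⁻⁶×86×675 = 2.763 mm.
The walls prevent any net length change, so an axial force P (same in every segment) develops. Compatibility: P · Σ Lᵢ/(AᵢEᵢ) = δ_free.
The series flexibility is Σ Lᵢ/(AᵢEᵢ) = 450/(2275×200×10³) + 875/(925×104×10³) + 675/(925×197×10³) = 1.379×10⁻⁵ mm/N.
P = 2.763 / 1.379×10⁻⁵ = 200400 N = 200.4 kN, compressive.
For the nickel alloy segment, free thermal change = 12.8×10⁻⁶×86×450 = 0.4954 mm and elastic change from P = 200400×450/(2275×200×10³) = 0.1982 mm; these oppose, so the net change is 0.297 mm (segment lengthens).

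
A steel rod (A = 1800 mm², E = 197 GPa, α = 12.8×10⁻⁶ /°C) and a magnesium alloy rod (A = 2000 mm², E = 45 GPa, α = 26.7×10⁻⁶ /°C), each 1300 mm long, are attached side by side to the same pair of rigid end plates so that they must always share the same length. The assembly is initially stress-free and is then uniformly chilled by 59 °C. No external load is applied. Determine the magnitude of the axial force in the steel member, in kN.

P ≈ 58.9 kN (compressive in the steel)

Both members must finish at the same length. With the larger α, the magnesium alloy tends to over-contract; the plates restrain it, putting the magnesium alloy in tension and the steel in compression. With no external load the two internal forces are equal and opposite, magnitude P.
Setting the final lengths equal and cancelling L: (α₁ − α₂)ΔT = P/(A₁E₁) + P/(A₂E₂).
|α₁ − α₂|·ΔT = 13.9×10⁻⁶ × 59 = 0.0008201.
1/(A₁E₁) + 1/(A₂E₂) = 1/(1800×197×10³) + 1/(2000×45×10³) = 1.393×10⁻⁸ N⁻¹.
So P = 0.0008201 / 1.393×10⁻⁸ = 58.87 kN.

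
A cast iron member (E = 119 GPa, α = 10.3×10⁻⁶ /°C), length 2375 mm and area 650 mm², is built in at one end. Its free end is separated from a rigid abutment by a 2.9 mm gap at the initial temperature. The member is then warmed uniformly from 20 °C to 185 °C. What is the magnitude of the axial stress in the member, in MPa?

σ ≈ 56.9 MPa (compressive)

If the wall were absent the member would grow by αΔT L = 10.3×10⁻⁶ × 165 × 2375 = 4.036 mm.
After closing the 2.9 mm clearance, 4.036 − 2.9 = 1.136 mm of expansion remains to be suppressed by the wall.
So σ = E(δ_free − g)/L = 119×10³ × 1.136/2375 = 56.94 MPa.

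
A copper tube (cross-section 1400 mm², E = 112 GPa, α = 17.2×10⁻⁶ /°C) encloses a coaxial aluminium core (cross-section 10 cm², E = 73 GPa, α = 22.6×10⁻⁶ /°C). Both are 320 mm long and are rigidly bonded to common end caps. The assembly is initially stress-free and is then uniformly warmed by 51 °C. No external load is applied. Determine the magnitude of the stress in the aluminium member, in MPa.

σ ≈ 13.7 MPa (compressive)

The aluminium has the larger α, so on heating it would change length more than the copper if both were free. The rigid plates force a common final length, so the aluminium is put into compression and the copper into tension, with equal and opposite forces P (no external load).
Compatibility of the two members (thermal + elastic change equal): (α₁ − α₂)ΔT = P·[1/(A₁E₁) + 1/(A₂E₂)].
|α₁ − α₂|·ΔT = 5.4×10⁻⁶ × 51 = 0.0002754.
1/(A₁E₁) + 1/(A₂E₂) = 1/(1400×112×10³) + 1/(1000×73×10³) = 2.008×10⁻⁸ N⁻¹.
P = 0.0002754 / 2.008×10⁻⁸ = 13720 N = 13.72 kN.
σ_{aluminium} = P/A₂ = 13720/1000 = 13.72 MPa, compressive.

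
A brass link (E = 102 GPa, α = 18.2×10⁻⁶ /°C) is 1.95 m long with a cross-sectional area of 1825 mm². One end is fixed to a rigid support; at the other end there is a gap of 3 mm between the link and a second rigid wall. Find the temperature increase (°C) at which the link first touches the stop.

ΔT ≈ 84.5 °C

Contact occurs when the free expansion equals the gap: αΔT L = 3 mm.
ΔT = 3 / (18.2×10⁻⁶ × 1950) = 84.53 °C.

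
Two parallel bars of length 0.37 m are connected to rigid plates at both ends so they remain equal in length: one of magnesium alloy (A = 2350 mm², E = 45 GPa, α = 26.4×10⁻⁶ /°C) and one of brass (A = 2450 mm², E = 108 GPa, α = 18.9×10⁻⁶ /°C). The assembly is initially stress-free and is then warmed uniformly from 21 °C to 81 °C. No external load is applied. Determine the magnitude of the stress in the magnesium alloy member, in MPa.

σ ≈ 14.5 MPa (compressive)

The magnesium alloy has the larger α, so on heating it would change length more than the brass if both were free. The rigid plates force a common final length, so the magnesium alloy is put into compression and the brass into tension, with equal and opposite forces P (no external load).
Setting the final lengths equal and cancelling L: (α₁ − α₂)ΔT = P/(A₁E₁) + P/(A₂E₂).
|α₁ − α₂|·ΔT = 7.5×10⁻⁶ × 60 = 0.00045.
1/(A₁E₁) + 1/(A₂E₂) = 1/(2350×45×10³) + 1/(2450×108×10³) = 1.324×10⁻⁸ N⁻¹.
P = 0.00045 / 1.324×10⁻⁸ = 34000 N = 34 kN.
σ_{magnesium alloy} = P/A₁ = 34000/2350 = 14.47 MPa, compressive.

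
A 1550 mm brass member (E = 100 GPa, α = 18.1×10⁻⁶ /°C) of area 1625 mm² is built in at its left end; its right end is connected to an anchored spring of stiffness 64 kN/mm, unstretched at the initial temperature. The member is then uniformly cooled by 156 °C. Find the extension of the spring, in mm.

δ ≈ 2.72 mm

Free thermal contraction: δ_free = αΔT L = 18.1×10⁻⁶ × 156 × 1550 = 4.377 mm.
Let P be the tensile force in the spring. The member extends elastically by PL/(AE) and the spring stretches by P/k; together these equal δ_free.
P [ L/(AE) + 1/k ] = δ_free → P [ 1550/(1625×100×10³) + 1/(64×10³) ] = 4.377.
P = 4.377 / 2.516×10⁻⁵ = 173900 N.
Spring extension = P/k = 173900/(64×10³) = 2.718 mm.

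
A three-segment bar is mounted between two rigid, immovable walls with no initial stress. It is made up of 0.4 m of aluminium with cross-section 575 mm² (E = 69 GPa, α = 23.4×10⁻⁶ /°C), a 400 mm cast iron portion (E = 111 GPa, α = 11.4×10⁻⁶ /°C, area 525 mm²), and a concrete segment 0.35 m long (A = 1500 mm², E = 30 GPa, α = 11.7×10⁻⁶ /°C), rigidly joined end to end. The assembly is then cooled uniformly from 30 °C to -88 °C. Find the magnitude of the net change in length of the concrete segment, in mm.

|ΔL| ≈ 0.186 mm

Free thermal contraction of the whole bar: Σ αᵢΔT Lᵢ = 23.4×10⁻⁶×118×400 + 11.4×10⁻⁶×118×400 + 11.7×10⁻⁶×118×350 = 2.126 mm.
The rigid supports impose zero overall length change; the single axial force P common to all segments must satisfy P Σ Lᵢ/(AᵢEᵢ) = δ_free.
The series flexibility is Σ Lᵢ/(AᵢEᵢ) = 400/(575×69×10³) + 400/(525×111×10³) + 350/(1500×30×10³) = 2.472×10⁻⁵ mm/N.
P = 2.126 / 2.472×10⁻⁵ = 85980 N = 85.98 kN, tensile.
For the concrete segment, free thermal change = 11.7×10⁻⁶×118×350 = 0.4832 mm and elastic change from P = 85980×350/(1500×30×10³) = 0.6687 mm; these oppose, so the net change is 0.186 mm (segment lengthens).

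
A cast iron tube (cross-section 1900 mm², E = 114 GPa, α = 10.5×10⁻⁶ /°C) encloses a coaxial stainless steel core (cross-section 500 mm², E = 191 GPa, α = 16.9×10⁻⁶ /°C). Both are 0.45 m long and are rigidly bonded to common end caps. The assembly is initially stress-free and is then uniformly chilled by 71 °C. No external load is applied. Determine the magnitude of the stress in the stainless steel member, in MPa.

Both members must finish at the same length. With the larger α, the stainless steel tends to over-contract; the plates restrain it, putting the stainless steel in tension and the cast iron in compression. With no external load the two internal forces are equal and opposite, magnitude P.
Equating the net (thermal + elastic) strains gives |α₁ − α₂|·ΔT = P·[1/(A₁E₁) + 1/(A₂E₂)].
|α₁ − α₂|·ΔT = 6.4×10⁻⁶ × 71 = 0.0004544.
1/(A₁E₁) + 1/(A₂E₂) = 1/(1900×114×10³) + 1/(500×191×10³) = 1.509×10⁻⁸ N⁻¹.
P = 0.0004544 / 1.509×10⁻⁸ = 30120 N = 30.12 kN.
σ_{stainless steel} = P/A₂ = 30120/500 = 60.23 MPa, tensile.

σ ≈ 60.2 MPa (tensile)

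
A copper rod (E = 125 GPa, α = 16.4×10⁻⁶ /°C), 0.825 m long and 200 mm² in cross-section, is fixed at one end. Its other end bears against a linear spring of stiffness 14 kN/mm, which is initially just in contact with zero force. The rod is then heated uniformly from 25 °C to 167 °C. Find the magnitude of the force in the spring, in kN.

P ≈ 18.4 kN

Free thermal expansion: δ_free = αΔT L = 16.4×10⁻⁶ × 142 × 825 = 1.921 mm.
Let P be the compressive force at the spring. The rod shortens elastically by PL/(AE) and the spring compresses by P/k; together these equal δ_free.
So P = δ_free / [L/(AE) + 1/k] = 1.921 / [ 825/(200×125×10³) + 1/(14×10³) ].
P = 1.921 / 0.0001044 = 18400 N.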